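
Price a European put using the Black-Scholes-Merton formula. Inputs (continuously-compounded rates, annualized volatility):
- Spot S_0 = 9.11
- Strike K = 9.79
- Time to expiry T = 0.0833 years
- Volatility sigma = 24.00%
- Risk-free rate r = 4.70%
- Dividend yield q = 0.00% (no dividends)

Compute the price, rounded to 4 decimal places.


Answer: Price = 0.6979

Derivation:
d1 = (ln(S/K) + (r - q + 0.5*sigma^2) * T) / (sigma * sqrt(T)) = -0.94812092
d2 = d1 - sigma * sqrt(T) = -1.01738909
exp(-rT) = 0.99609255; exp(-qT) = 1.00000000
P = K * exp(-rT) * N(-d2) - S_0 * exp(-qT) * N(-d1)
N(-d1) = 0.82846605; N(-d2) = 0.84551582
P = 9.7900 * 0.99609255 * 0.84551582 - 9.1100 * 1.00000000 * 0.82846605 = 0.6979


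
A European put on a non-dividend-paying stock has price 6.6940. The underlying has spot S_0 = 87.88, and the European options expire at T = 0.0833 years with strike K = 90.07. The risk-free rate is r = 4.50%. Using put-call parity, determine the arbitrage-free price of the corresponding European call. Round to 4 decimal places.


Answer: Call price = 4.8410

Derivation:
Put-call parity: C - P = S_0 * exp(-qT) - K * exp(-rT).
S_0 * exp(-qT) = 87.8800 * 1.00000000 = 87.88000000
K * exp(-rT) = 90.0700 * 0.99625852 = 89.73300461
C = P + S*exp(-qT) - K*exp(-rT)
C = 6.6940 + 87.88000000 - 89.73300461 = 4.8410


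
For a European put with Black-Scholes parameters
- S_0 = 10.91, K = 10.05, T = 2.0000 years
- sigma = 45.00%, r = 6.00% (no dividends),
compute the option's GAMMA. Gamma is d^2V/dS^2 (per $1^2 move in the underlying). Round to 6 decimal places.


d1 = 0.6357788230; d2 = -0.0006172801
phi(d1) = 0.3259387205; exp(-qT) = 1.0000000000; exp(-rT) = 0.8869204367
Gamma = exp(-qT) * phi(d1) / (S * sigma * sqrt(T)) = 1.0000000000 * 0.3259387205 / (10.9100 * 0.4500 * 1.4142135624) = 0.046944

Answer: Gamma = 0.046944


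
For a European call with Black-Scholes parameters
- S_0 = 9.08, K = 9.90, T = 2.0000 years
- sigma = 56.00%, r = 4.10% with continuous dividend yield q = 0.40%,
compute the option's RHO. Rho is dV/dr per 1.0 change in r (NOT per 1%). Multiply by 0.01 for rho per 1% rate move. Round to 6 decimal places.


d1 = 0.3802459588; d2 = -0.4117136362
phi(d1) = 0.3711191801; exp(-qT) = 0.9920319148; exp(-rT) = 0.9212719587
N(d2) = 0.3402746645
Rho = K*T*exp(-rT)*N(d2) = 9.9000 * 2.0000 * 0.9212719587 * 0.3402746645 = 6.207013

Answer: Rho = 6.207013


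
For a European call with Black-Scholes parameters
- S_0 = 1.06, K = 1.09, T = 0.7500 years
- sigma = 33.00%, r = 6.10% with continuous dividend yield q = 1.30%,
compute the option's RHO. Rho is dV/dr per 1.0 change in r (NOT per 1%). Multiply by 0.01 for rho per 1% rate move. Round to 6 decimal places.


Answer: Rho = 0.354851

Derivation:
d1 = 0.1712060908; d2 = -0.1145822925
phi(d1) = 0.3931381131; exp(-qT) = 0.9902973771; exp(-rT) = 0.9552807525
N(d2) = 0.4543881079
Rho = K*T*exp(-rT)*N(d2) = 1.0900 * 0.7500 * 0.9552807525 * 0.4543881079 = 0.354851


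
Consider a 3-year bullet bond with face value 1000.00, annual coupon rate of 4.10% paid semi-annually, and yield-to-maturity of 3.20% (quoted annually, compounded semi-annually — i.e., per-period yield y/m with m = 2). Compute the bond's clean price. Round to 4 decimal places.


Coupon per period c = face * coupon_rate / m = 20.500000
Periods per year m = 2; per-period yield y/m = 0.016000
Number of cashflows N = 6
Cashflows (t years, CF_t, discount factor 1/(1+y/m)^(m*t), PV):
  t = 0.5000: CF_t = 20.500000, DF = 0.984252, PV = 20.177165
  t = 1.0000: CF_t = 20.500000, DF = 0.968752, PV = 19.859415
  t = 1.5000: CF_t = 20.500000, DF = 0.953496, PV = 19.546668
  t = 2.0000: CF_t = 20.500000, DF = 0.938480, PV = 19.238846
  t = 2.5000: CF_t = 20.500000, DF = 0.923701, PV = 18.935873
  t = 3.0000: CF_t = 1020.500000, DF = 0.909155, PV = 927.792295
Price P = sum_t PV_t = 1025.550262

Answer: Price = 1025.5503


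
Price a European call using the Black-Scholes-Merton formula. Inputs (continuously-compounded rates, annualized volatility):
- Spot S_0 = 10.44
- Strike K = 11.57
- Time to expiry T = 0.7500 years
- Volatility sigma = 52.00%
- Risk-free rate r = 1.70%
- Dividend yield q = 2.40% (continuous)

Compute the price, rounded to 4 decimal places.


d1 = (ln(S/K) + (r - q + 0.5*sigma^2) * T) / (sigma * sqrt(T)) = -0.01470236
d2 = d1 - sigma * sqrt(T) = -0.46503557
exp(-rT) = 0.98733094; exp(-qT) = 0.98216103
C = S_0 * exp(-qT) * N(d1) - K * exp(-rT) * N(d2)
N(d1) = 0.49413482; N(d2) = 0.32095299
C = 10.4400 * 0.98216103 * 0.49413482 - 11.5700 * 0.98733094 * 0.32095299 = 1.4004

Answer: Price = 1.4004


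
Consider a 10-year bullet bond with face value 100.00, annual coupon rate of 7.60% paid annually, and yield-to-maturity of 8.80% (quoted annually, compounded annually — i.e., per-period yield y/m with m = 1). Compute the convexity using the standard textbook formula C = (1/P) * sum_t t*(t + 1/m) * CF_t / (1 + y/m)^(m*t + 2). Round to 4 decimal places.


Coupon per period c = face * coupon_rate / m = 7.600000
Periods per year m = 1; per-period yield y/m = 0.088000
Number of cashflows N = 10
Cashflows (t years, CF_t, discount factor 1/(1+y/m)^(m*t), PV):
  t = 1.0000: CF_t = 7.600000, DF = 0.919118, PV = 6.985294
  t = 2.0000: CF_t = 7.600000, DF = 0.844777, PV = 6.420307
  t = 3.0000: CF_t = 7.600000, DF = 0.776450, PV = 5.901018
  t = 4.0000: CF_t = 7.600000, DF = 0.713649, PV = 5.423729
  t = 5.0000: CF_t = 7.600000, DF = 0.655927, PV = 4.985045
  t = 6.0000: CF_t = 7.600000, DF = 0.602874, PV = 4.581843
  t = 7.0000: CF_t = 7.600000, DF = 0.554112, PV = 4.211253
  t = 8.0000: CF_t = 7.600000, DF = 0.509294, PV = 3.870637
  t = 9.0000: CF_t = 7.600000, DF = 0.468101, PV = 3.557571
  t = 10.0000: CF_t = 107.600000, DF = 0.430240, PV = 46.293852
Price P = sum_t PV_t = 92.230549
Convexity numerator sum_t t*(t + 1/m) * CF_t / (1+y/m)^(m*t + 2):
  t = 1.0000: term = 11.802035
  t = 2.0000: term = 32.542376
  t = 3.0000: term = 59.820544
  t = 4.0000: term = 91.636863
  t = 5.0000: term = 126.337587
  t = 6.0000: term = 162.566749
  t = 7.0000: term = 199.223957
  t = 8.0000: term = 235.427470
  t = 9.0000: term = 270.481928
  t = 10.0000: term = 4301.879212
Convexity = (1/P) * sum = 5491.718722 / 92.230549 = 59.543381

Answer: Convexity = 59.5434


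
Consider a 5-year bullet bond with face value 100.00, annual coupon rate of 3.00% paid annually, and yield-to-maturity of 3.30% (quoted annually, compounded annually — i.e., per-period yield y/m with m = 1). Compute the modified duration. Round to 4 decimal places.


Answer: Modified duration = 4.5642

Derivation:
Coupon per period c = face * coupon_rate / m = 3.000000
Periods per year m = 1; per-period yield y/m = 0.033000
Number of cashflows N = 5
Cashflows (t years, CF_t, discount factor 1/(1+y/m)^(m*t), PV):
  t = 1.0000: CF_t = 3.000000, DF = 0.968054, PV = 2.904163
  t = 2.0000: CF_t = 3.000000, DF = 0.937129, PV = 2.811387
  t = 3.0000: CF_t = 3.000000, DF = 0.907192, PV = 2.721575
  t = 4.0000: CF_t = 3.000000, DF = 0.878211, PV = 2.634632
  t = 5.0000: CF_t = 103.000000, DF = 0.850156, PV = 87.566021
Price P = sum_t PV_t = 98.637778
First compute Macaulay numerator sum_t t * PV_t:
  t * PV_t at t = 1.0000: 2.904163
  t * PV_t at t = 2.0000: 5.622774
  t * PV_t at t = 3.0000: 8.164725
  t * PV_t at t = 4.0000: 10.538528
  t * PV_t at t = 5.0000: 437.830106
Macaulay duration D = 465.060296 / 98.637778 = 4.714829
Modified duration = D / (1 + y/m) = 4.714829 / (1 + 0.033000) = 4.564210


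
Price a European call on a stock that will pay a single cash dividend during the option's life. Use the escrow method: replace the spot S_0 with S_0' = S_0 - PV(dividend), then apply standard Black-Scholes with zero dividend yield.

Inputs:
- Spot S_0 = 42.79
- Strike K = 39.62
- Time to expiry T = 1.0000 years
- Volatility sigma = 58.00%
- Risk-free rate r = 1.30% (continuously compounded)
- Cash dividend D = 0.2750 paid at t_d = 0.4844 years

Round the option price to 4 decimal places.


PV(D) = D * exp(-r * t_d) = 0.2750 * 0.99372259 = 0.27327371
S_0' = S_0 - PV(D) = 42.7900 - 0.27327371 = 42.51672629
d1 = (ln(S_0'/K) + (r + sigma^2/2)*T) / (sigma*sqrt(T)) = 0.43407503
d2 = d1 - sigma*sqrt(T) = -0.14592497
exp(-rT) = 0.98708414
N(d1) = 0.66788302; N(d2) = 0.44199031
C = S_0' * N(d1) - K * exp(-rT) * N(d2) = 42.51672629 * 0.66788302 - 39.6200 * 0.98708414 * 0.44199031 = 11.1107

Answer: Price = 11.1107


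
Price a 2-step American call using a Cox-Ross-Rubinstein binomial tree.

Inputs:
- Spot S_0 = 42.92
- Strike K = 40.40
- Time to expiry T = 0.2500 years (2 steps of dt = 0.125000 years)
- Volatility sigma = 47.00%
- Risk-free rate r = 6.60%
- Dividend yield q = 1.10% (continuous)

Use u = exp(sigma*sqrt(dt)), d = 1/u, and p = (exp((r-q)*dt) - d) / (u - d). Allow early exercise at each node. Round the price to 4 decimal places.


Answer: Price = V(0,0) = 5.6286

Derivation:
dt = T/N = 0.125000
u = exp(sigma*sqrt(dt)) = 1.180774; d = 1/u = 0.846902
p = (exp((r-q)*dt) - d) / (u - d) = 0.479215
Discount per step: exp(-r*dt) = 0.991784
Stock lattice S(k, i) with i counting down-moves:
  k=0: S(0,0) = 42.9200
  k=1: S(1,0) = 50.6788; S(1,1) = 36.3490
  k=2: S(2,0) = 59.8402; S(2,1) = 42.9200; S(2,2) = 30.7841
Terminal payoffs V(N, i) = max(S_T - K, 0):
  V(2,0) = 19.440226; V(2,1) = 2.520000; V(2,2) = 0.000000
Backward induction: V(k, i) = exp(-r*dt) * [p * V(k+1, i) + (1-p) * V(k+1, i+1)]; then take max(V_cont, immediate exercise) for American.
  V(1,0) = exp(-r*dt) * [p*19.440226 + (1-p)*2.520000] = 10.541110; exercise = 10.278817; V(1,0) = max -> 10.541110
  V(1,1) = exp(-r*dt) * [p*2.520000 + (1-p)*0.000000] = 1.197701; exercise = 0.000000; V(1,1) = max -> 1.197701
  V(0,0) = exp(-r*dt) * [p*10.541110 + (1-p)*1.197701] = 5.628580; exercise = 2.520000; V(0,0) = max -> 5.628580


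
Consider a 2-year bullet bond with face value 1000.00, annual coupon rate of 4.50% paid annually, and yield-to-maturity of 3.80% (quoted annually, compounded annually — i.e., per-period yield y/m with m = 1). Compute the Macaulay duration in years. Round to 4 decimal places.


Answer: Macaulay duration = 1.9572 years

Derivation:
Coupon per period c = face * coupon_rate / m = 45.000000
Periods per year m = 1; per-period yield y/m = 0.038000
Number of cashflows N = 2
Cashflows (t years, CF_t, discount factor 1/(1+y/m)^(m*t), PV):
  t = 1.0000: CF_t = 45.000000, DF = 0.963391, PV = 43.352601
  t = 2.0000: CF_t = 1045.000000, DF = 0.928122, PV = 969.887994
Price P = sum_t PV_t = 1013.240595
Macaulay numerator sum_t t * PV_t:
  t * PV_t at t = 1.0000: 43.352601
  t * PV_t at t = 2.0000: 1939.775988
Macaulay duration D = (sum_t t * PV_t) / P = 1983.128590 / 1013.240595 = 1.957214


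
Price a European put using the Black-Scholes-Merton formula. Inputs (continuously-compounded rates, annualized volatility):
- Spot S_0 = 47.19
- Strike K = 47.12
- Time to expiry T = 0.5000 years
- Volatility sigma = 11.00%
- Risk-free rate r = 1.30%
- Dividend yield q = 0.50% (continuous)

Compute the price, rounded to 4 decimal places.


Answer: Price = 1.3312

Derivation:
d1 = (ln(S/K) + (r - q + 0.5*sigma^2) * T) / (sigma * sqrt(T)) = 0.10940184
d2 = d1 - sigma * sqrt(T) = 0.03162010
exp(-rT) = 0.99352108; exp(-qT) = 0.99750312
P = K * exp(-rT) * N(-d2) - S_0 * exp(-qT) * N(-d1)
N(-d1) = 0.45644189; N(-d2) = 0.48738751
P = 47.1200 * 0.99352108 * 0.48738751 - 47.1900 * 0.99750312 * 0.45644189 = 1.3312


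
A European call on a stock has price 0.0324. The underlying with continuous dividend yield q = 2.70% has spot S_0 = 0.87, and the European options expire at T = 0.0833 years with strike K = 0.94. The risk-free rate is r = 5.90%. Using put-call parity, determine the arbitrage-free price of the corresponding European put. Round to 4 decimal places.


Answer: Put price = 0.0997

Derivation:
Put-call parity: C - P = S_0 * exp(-qT) - K * exp(-rT).
S_0 * exp(-qT) = 0.8700 * 0.99775343 = 0.86804548
K * exp(-rT) = 0.9400 * 0.99509736 = 0.93539152
P = C - S*exp(-qT) + K*exp(-rT)
P = 0.0324 - 0.86804548 + 0.93539152 = 0.0997


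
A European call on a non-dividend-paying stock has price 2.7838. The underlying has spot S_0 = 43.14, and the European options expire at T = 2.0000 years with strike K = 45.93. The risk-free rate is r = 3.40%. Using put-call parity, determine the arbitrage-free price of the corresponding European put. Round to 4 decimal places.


Put-call parity: C - P = S_0 * exp(-qT) - K * exp(-rT).
S_0 * exp(-qT) = 43.1400 * 1.00000000 = 43.14000000
K * exp(-rT) = 45.9300 * 0.93426047 = 42.91058355
P = C - S*exp(-qT) + K*exp(-rT)
P = 2.7838 - 43.14000000 + 42.91058355 = 2.5544

Answer: Put price = 2.5544


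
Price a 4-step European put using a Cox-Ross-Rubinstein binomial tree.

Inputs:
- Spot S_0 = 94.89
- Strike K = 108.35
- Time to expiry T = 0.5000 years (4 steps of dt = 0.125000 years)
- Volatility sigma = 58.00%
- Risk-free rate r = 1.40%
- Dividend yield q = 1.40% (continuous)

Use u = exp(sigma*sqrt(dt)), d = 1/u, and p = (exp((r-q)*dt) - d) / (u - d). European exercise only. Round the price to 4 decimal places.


dt = T/N = 0.125000
u = exp(sigma*sqrt(dt)) = 1.227600; d = 1/u = 0.814598
p = (exp((r-q)*dt) - d) / (u - d) = 0.448914
Discount per step: exp(-r*dt) = 0.998252
Stock lattice S(k, i) with i counting down-moves:
  k=0: S(0,0) = 94.8900
  k=1: S(1,0) = 116.4870; S(1,1) = 77.2972
  k=2: S(2,0) = 142.9994; S(2,1) = 94.8900; S(2,2) = 62.9661
  k=3: S(3,0) = 175.5460; S(3,1) = 116.4870; S(3,2) = 77.2972; S(3,3) = 51.2920
  k=4: S(4,0) = 215.5003; S(4,1) = 142.9994; S(4,2) = 94.8900; S(4,3) = 62.9661; S(4,4) = 41.7824
Terminal payoffs V(N, i) = max(K - S_T, 0):
  V(4,0) = 0.000000; V(4,1) = 0.000000; V(4,2) = 13.460000; V(4,3) = 45.383906; V(4,4) = 66.567631
Backward induction: V(k, i) = exp(-r*dt) * [p * V(k+1, i) + (1-p) * V(k+1, i+1)].
  V(3,0) = exp(-r*dt) * [p*0.000000 + (1-p)*0.000000] = 0.000000
  V(3,1) = exp(-r*dt) * [p*0.000000 + (1-p)*13.460000] = 7.404653
  V(3,2) = exp(-r*dt) * [p*13.460000 + (1-p)*45.383906] = 30.998534
  V(3,3) = exp(-r*dt) * [p*45.383906 + (1-p)*66.567631] = 56.958203
  V(2,0) = exp(-r*dt) * [p*0.000000 + (1-p)*7.404653] = 4.073468
  V(2,1) = exp(-r*dt) * [p*7.404653 + (1-p)*30.998534] = 20.371238
  V(2,2) = exp(-r*dt) * [p*30.998534 + (1-p)*56.958203] = 45.225340
  V(1,0) = exp(-r*dt) * [p*4.073468 + (1-p)*20.371238] = 13.032120
  V(1,1) = exp(-r*dt) * [p*20.371238 + (1-p)*45.225340] = 34.008427
  V(0,0) = exp(-r*dt) * [p*13.032120 + (1-p)*34.008427] = 24.548879

Answer: Price = V(0,0) = 24.5489


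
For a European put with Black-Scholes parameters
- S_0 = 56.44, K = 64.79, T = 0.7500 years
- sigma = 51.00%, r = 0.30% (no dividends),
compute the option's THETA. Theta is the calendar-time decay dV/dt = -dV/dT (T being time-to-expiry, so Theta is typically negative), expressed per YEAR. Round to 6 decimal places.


d1 = -0.0864568296; d2 = -0.5281297855
phi(d1) = 0.3974540596; exp(-qT) = 1.0000000000; exp(-rT) = 0.9977525294
Theta = -S*exp(-qT)*phi(d1)*sigma/(2*sqrt(T)) + r*K*exp(-rT)*N(-d2) - q*S*exp(-qT)*N(-d1)
N(-d1) = 0.5344483637; N(-d2) = 0.7012953706; sqrt(T) = 0.8660254038
Term 1 = -56.4400 * 1.0000000000 * 0.3974540596 * 0.5100 / (2 * 0.8660254038) = -6.6051622637
Term 2 = 0.0030 * 64.7900 * 0.9977525294 * 0.7012953706 = 0.1360044267
Term 3 = 0 (no dividend yield, q = 0)
Theta = -6.6051622637 + (0.1360044267) + (0.0000000000) = -6.469158

Answer: Theta = -6.469158


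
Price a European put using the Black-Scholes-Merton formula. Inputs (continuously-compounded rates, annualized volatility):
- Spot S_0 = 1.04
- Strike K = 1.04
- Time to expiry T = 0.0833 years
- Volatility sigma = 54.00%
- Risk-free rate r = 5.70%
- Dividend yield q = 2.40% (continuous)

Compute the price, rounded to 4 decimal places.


d1 = (ln(S/K) + (r - q + 0.5*sigma^2) * T) / (sigma * sqrt(T)) = 0.09556443
d2 = d1 - sigma * sqrt(T) = -0.06028897
exp(-rT) = 0.99526315; exp(-qT) = 0.99800280
P = K * exp(-rT) * N(-d2) - S_0 * exp(-qT) * N(-d1)
N(-d1) = 0.46193326; N(-d2) = 0.52403726
P = 1.0400 * 0.99526315 * 0.52403726 - 1.0400 * 0.99800280 * 0.46193326 = 0.0630

Answer: Price = 0.0630


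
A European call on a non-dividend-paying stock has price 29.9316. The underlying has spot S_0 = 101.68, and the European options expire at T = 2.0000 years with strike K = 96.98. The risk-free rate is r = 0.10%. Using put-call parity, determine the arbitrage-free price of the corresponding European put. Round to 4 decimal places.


Put-call parity: C - P = S_0 * exp(-qT) - K * exp(-rT).
S_0 * exp(-qT) = 101.6800 * 1.00000000 = 101.68000000
K * exp(-rT) = 96.9800 * 0.99800200 = 96.78623383
P = C - S*exp(-qT) + K*exp(-rT)
P = 29.9316 - 101.68000000 + 96.78623383 = 25.0378

Answer: Put price = 25.0378


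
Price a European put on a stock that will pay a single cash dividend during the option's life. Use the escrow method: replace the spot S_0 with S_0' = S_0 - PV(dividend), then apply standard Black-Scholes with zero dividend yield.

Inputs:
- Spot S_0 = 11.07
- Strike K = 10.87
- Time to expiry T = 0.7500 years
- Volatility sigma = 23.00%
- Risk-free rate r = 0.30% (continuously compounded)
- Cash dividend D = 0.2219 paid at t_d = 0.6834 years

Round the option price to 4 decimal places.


PV(D) = D * exp(-r * t_d) = 0.2219 * 0.99795190 = 0.22144553
S_0' = S_0 - PV(D) = 11.0700 - 0.22144553 = 10.84855447
d1 = (ln(S_0'/K) + (r + sigma^2/2)*T) / (sigma*sqrt(T)) = 0.10097425
d2 = d1 - sigma*sqrt(T) = -0.09821159
exp(-rT) = 0.99775253
N(-d1) = 0.45978545; N(-d2) = 0.53911786
P = K * exp(-rT) * N(-d2) - S_0' * N(-d1) = 10.8700 * 0.99775253 * 0.53911786 - 10.84855447 * 0.45978545 = 0.8590

Answer: Price = 0.8590


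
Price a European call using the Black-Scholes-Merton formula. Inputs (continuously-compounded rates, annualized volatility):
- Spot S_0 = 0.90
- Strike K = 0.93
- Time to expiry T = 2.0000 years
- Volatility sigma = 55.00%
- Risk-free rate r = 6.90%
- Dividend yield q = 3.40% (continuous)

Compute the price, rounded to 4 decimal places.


d1 = (ln(S/K) + (r - q + 0.5*sigma^2) * T) / (sigma * sqrt(T)) = 0.43674795
d2 = d1 - sigma * sqrt(T) = -0.34106951
exp(-rT) = 0.87109869; exp(-qT) = 0.93426047
C = S_0 * exp(-qT) * N(d1) - K * exp(-rT) * N(d2)
N(d1) = 0.66885292; N(d2) = 0.36652563
C = 0.9000 * 0.93426047 * 0.66885292 - 0.9300 * 0.87109869 * 0.36652563 = 0.2655

Answer: Price = 0.2655


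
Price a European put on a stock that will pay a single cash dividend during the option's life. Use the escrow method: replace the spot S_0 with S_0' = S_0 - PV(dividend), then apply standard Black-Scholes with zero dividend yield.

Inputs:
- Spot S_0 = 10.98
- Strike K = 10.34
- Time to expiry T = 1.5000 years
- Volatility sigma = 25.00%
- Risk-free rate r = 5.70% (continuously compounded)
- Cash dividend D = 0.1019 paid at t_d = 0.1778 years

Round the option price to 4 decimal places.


PV(D) = D * exp(-r * t_d) = 0.1019 * 0.98991658 = 0.10087250
S_0' = S_0 - PV(D) = 10.9800 - 0.10087250 = 10.87912750
d1 = (ln(S_0'/K) + (r + sigma^2/2)*T) / (sigma*sqrt(T)) = 0.59833254
d2 = d1 - sigma*sqrt(T) = 0.29214632
exp(-rT) = 0.91805314
N(-d1) = 0.27480904; N(-d2) = 0.38508738
P = K * exp(-rT) * N(-d2) - S_0' * N(-d1) = 10.3400 * 0.91805314 * 0.38508738 - 10.87912750 * 0.27480904 = 0.6658

Answer: Price = 0.6658


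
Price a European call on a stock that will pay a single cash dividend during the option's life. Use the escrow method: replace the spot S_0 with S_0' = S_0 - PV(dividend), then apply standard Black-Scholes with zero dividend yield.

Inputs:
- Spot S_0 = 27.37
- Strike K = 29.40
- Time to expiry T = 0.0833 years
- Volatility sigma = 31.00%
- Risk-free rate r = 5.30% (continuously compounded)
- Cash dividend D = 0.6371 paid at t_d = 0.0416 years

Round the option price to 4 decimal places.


Answer: Price = 0.2033

Derivation:
PV(D) = D * exp(-r * t_d) = 0.6371 * 0.99779763 = 0.63569687
S_0' = S_0 - PV(D) = 27.3700 - 0.63569687 = 26.73430313
d1 = (ln(S_0'/K) + (r + sigma^2/2)*T) / (sigma*sqrt(T)) = -0.96823918
d2 = d1 - sigma*sqrt(T) = -1.05771057
exp(-rT) = 0.99559483
N(d1) = 0.16646247; N(d2) = 0.14509371
C = S_0' * N(d1) - K * exp(-rT) * N(d2) = 26.73430313 * 0.16646247 - 29.4000 * 0.99559483 * 0.14509371 = 0.2033


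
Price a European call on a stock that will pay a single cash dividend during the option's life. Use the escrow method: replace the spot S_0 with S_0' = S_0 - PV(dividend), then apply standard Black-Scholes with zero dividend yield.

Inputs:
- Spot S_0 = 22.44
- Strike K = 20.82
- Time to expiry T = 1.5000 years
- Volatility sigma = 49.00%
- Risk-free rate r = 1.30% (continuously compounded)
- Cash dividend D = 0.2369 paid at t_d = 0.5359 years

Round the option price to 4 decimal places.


PV(D) = D * exp(-r * t_d) = 0.2369 * 0.99305751 = 0.23525532
S_0' = S_0 - PV(D) = 22.4400 - 0.23525532 = 22.20474468
d1 = (ln(S_0'/K) + (r + sigma^2/2)*T) / (sigma*sqrt(T)) = 0.43985325
d2 = d1 - sigma*sqrt(T) = -0.16027174
exp(-rT) = 0.98068890
N(d1) = 0.66997830; N(d2) = 0.43633351
C = S_0' * N(d1) - K * exp(-rT) * N(d2) = 22.20474468 * 0.66997830 - 20.8200 * 0.98068890 * 0.43633351 = 5.9677

Answer: Price = 5.9677


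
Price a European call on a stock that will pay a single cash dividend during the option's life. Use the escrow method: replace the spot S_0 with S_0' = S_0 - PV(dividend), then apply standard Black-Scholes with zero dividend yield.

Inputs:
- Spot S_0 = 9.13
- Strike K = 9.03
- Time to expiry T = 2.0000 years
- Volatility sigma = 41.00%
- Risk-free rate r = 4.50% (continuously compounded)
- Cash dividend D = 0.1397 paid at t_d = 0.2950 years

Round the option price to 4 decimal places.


Answer: Price = 2.3575

Derivation:
PV(D) = D * exp(-r * t_d) = 0.1397 * 0.98681272 = 0.13785774
S_0' = S_0 - PV(D) = 9.1300 - 0.13785774 = 8.99214226
d1 = (ln(S_0'/K) + (r + sigma^2/2)*T) / (sigma*sqrt(T)) = 0.43788665
d2 = d1 - sigma*sqrt(T) = -0.14194091
exp(-rT) = 0.91393119
N(d1) = 0.66926577; N(d2) = 0.44356334
C = S_0' * N(d1) - K * exp(-rT) * N(d2) = 8.99214226 * 0.66926577 - 9.0300 * 0.91393119 * 0.44356334 = 2.3575


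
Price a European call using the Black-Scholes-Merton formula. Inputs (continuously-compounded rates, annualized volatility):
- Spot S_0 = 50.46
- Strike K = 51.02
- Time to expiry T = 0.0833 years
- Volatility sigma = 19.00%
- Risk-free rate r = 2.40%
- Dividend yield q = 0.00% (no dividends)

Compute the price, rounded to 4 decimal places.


Answer: Price = 0.8948

Derivation:
d1 = (ln(S/K) + (r - q + 0.5*sigma^2) * T) / (sigma * sqrt(T)) = -0.13738831
d2 = d1 - sigma * sqrt(T) = -0.19222561
exp(-rT) = 0.99800280; exp(-qT) = 1.00000000
C = S_0 * exp(-qT) * N(d1) - K * exp(-rT) * N(d2)
N(d1) = 0.44536194; N(d2) = 0.42378274
C = 50.4600 * 1.00000000 * 0.44536194 - 51.0200 * 0.99800280 * 0.42378274 = 0.8948


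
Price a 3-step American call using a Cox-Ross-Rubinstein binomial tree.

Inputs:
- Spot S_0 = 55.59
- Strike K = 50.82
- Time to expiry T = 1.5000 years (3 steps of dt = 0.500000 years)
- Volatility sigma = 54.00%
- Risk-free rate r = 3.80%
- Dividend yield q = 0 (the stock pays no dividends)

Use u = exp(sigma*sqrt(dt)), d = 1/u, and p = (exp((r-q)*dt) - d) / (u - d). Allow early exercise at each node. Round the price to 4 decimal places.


Answer: Price = V(0,0) = 18.4722

Derivation:
dt = T/N = 0.500000
u = exp(sigma*sqrt(dt)) = 1.464974; d = 1/u = 0.682606
p = (exp((r-q)*dt) - d) / (u - d) = 0.430201
Discount per step: exp(-r*dt) = 0.981179
Stock lattice S(k, i) with i counting down-moves:
  k=0: S(0,0) = 55.5900
  k=1: S(1,0) = 81.4379; S(1,1) = 37.9461
  k=2: S(2,0) = 119.3045; S(2,1) = 55.5900; S(2,2) = 25.9022
  k=3: S(3,0) = 174.7780; S(3,1) = 81.4379; S(3,2) = 37.9461; S(3,3) = 17.6810
Terminal payoffs V(N, i) = max(S_T - K, 0):
  V(3,0) = 123.957951; V(3,1) = 30.617918; V(3,2) = 0.000000; V(3,3) = 0.000000
Backward induction: V(k, i) = exp(-r*dt) * [p * V(k+1, i) + (1-p) * V(k+1, i+1)]; then take max(V_cont, immediate exercise) for American.
  V(2,0) = exp(-r*dt) * [p*123.957951 + (1-p)*30.617918] = 69.440918; exercise = 68.484453; V(2,0) = max -> 69.440918
  V(2,1) = exp(-r*dt) * [p*30.617918 + (1-p)*0.000000] = 12.923961; exercise = 4.770000; V(2,1) = max -> 12.923961
  V(2,2) = exp(-r*dt) * [p*0.000000 + (1-p)*0.000000] = 0.000000; exercise = 0.000000; V(2,2) = max -> 0.000000
  V(1,0) = exp(-r*dt) * [p*69.440918 + (1-p)*12.923961] = 36.536786; exercise = 30.617918; V(1,0) = max -> 36.536786
  V(1,1) = exp(-r*dt) * [p*12.923961 + (1-p)*0.000000] = 5.455262; exercise = 0.000000; V(1,1) = max -> 5.455262
  V(0,0) = exp(-r*dt) * [p*36.536786 + (1-p)*5.455262] = 18.472242; exercise = 4.770000; V(0,0) = max -> 18.472242


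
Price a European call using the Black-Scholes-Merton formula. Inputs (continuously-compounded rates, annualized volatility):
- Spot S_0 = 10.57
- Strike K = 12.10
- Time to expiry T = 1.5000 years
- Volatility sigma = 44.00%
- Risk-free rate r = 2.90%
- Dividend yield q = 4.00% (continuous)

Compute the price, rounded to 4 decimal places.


d1 = (ln(S/K) + (r - q + 0.5*sigma^2) * T) / (sigma * sqrt(T)) = -0.01203526
d2 = d1 - sigma * sqrt(T) = -0.55092300
exp(-rT) = 0.95743255; exp(-qT) = 0.94176453
C = S_0 * exp(-qT) * N(d1) - K * exp(-rT) * N(d2)
N(d1) = 0.49519874; N(d2) = 0.29084323
C = 10.5700 * 0.94176453 * 0.49519874 - 12.1000 * 0.95743255 * 0.29084323 = 1.5600

Answer: Price = 1.5600


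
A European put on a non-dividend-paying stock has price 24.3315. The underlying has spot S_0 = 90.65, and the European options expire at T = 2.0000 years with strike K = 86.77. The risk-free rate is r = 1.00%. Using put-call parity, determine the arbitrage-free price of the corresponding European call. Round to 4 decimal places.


Answer: Call price = 29.9297

Derivation:
Put-call parity: C - P = S_0 * exp(-qT) - K * exp(-rT).
S_0 * exp(-qT) = 90.6500 * 1.00000000 = 90.65000000
K * exp(-rT) = 86.7700 * 0.98019867 = 85.05183888
C = P + S*exp(-qT) - K*exp(-rT)
C = 24.3315 + 90.65000000 - 85.05183888 = 29.9297


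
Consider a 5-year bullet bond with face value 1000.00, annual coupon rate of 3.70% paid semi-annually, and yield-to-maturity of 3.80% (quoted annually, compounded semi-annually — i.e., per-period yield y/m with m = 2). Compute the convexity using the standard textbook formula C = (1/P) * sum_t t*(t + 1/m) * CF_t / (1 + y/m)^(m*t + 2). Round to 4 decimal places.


Answer: Convexity = 23.7426

Derivation:
Coupon per period c = face * coupon_rate / m = 18.500000
Periods per year m = 2; per-period yield y/m = 0.019000
Number of cashflows N = 10
Cashflows (t years, CF_t, discount factor 1/(1+y/m)^(m*t), PV):
  t = 0.5000: CF_t = 18.500000, DF = 0.981354, PV = 18.155054
  t = 1.0000: CF_t = 18.500000, DF = 0.963056, PV = 17.816540
  t = 1.5000: CF_t = 18.500000, DF = 0.945099, PV = 17.484337
  t = 2.0000: CF_t = 18.500000, DF = 0.927477, PV = 17.158329
  t = 2.5000: CF_t = 18.500000, DF = 0.910184, PV = 16.838399
  t = 3.0000: CF_t = 18.500000, DF = 0.893213, PV = 16.524435
  t = 3.5000: CF_t = 18.500000, DF = 0.876558, PV = 16.216325
  t = 4.0000: CF_t = 18.500000, DF = 0.860214, PV = 15.913960
  t = 4.5000: CF_t = 18.500000, DF = 0.844175, PV = 15.617232
  t = 5.0000: CF_t = 1018.500000, DF = 0.828434, PV = 843.760506
Price P = sum_t PV_t = 995.485118
Convexity numerator sum_t t*(t + 1/m) * CF_t / (1+y/m)^(m*t + 2):
  t = 0.5000: term = 8.742169
  t = 1.0000: term = 25.737494
  t = 1.5000: term = 50.515198
  t = 2.0000: term = 82.622176
  t = 2.5000: term = 121.622438
  t = 3.0000: term = 167.096578
  t = 3.5000: term = 218.641253
  t = 4.0000: term = 275.868678
  t = 4.5000: term = 338.406131
  t = 5.0000: term = 22346.191648
Convexity = (1/P) * sum = 23635.443762 / 995.485118 = 23.742639


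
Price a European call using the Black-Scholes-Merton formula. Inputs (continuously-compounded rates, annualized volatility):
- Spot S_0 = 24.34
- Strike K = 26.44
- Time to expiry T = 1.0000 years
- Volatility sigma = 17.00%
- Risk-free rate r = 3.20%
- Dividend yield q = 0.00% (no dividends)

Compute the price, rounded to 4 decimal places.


d1 = (ln(S/K) + (r - q + 0.5*sigma^2) * T) / (sigma * sqrt(T)) = -0.21357016
d2 = d1 - sigma * sqrt(T) = -0.38357016
exp(-rT) = 0.96850658; exp(-qT) = 1.00000000
C = S_0 * exp(-qT) * N(d1) - K * exp(-rT) * N(d2)
N(d1) = 0.41544114; N(d2) = 0.35064853
C = 24.3400 * 1.00000000 * 0.41544114 - 26.4400 * 0.96850658 * 0.35064853 = 1.1327

Answer: Price = 1.1327


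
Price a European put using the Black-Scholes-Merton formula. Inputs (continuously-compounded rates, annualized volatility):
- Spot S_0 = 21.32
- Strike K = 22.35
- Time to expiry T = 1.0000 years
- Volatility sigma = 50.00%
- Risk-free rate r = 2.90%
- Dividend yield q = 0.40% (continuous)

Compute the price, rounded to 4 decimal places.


d1 = (ln(S/K) + (r - q + 0.5*sigma^2) * T) / (sigma * sqrt(T)) = 0.20563856
d2 = d1 - sigma * sqrt(T) = -0.29436144
exp(-rT) = 0.97141646; exp(-qT) = 0.99600799
P = K * exp(-rT) * N(-d2) - S_0 * exp(-qT) * N(-d1)
N(-d1) = 0.41853663; N(-d2) = 0.61575914
P = 22.3500 * 0.97141646 * 0.61575914 - 21.3200 * 0.99600799 * 0.41853663 = 4.4813

Answer: Price = 4.4813


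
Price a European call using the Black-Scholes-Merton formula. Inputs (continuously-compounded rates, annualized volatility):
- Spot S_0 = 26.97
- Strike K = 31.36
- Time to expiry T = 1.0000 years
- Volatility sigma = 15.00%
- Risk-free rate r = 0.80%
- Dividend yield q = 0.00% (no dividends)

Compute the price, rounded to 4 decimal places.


d1 = (ln(S/K) + (r - q + 0.5*sigma^2) * T) / (sigma * sqrt(T)) = -0.87705372
d2 = d1 - sigma * sqrt(T) = -1.02705372
exp(-rT) = 0.99203191; exp(-qT) = 1.00000000
C = S_0 * exp(-qT) * N(d1) - K * exp(-rT) * N(d2)
N(d1) = 0.19022873; N(d2) = 0.15219758
C = 26.9700 * 1.00000000 * 0.19022873 - 31.3600 * 0.99203191 * 0.15219758 = 0.3956

Answer: Price = 0.3956


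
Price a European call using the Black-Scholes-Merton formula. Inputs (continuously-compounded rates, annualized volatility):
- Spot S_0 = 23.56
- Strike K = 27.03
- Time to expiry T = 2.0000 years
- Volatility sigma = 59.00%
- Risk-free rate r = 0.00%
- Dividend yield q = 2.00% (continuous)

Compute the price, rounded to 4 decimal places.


d1 = (ln(S/K) + (r - q + 0.5*sigma^2) * T) / (sigma * sqrt(T)) = 0.20458517
d2 = d1 - sigma * sqrt(T) = -0.62980084
exp(-rT) = 1.00000000; exp(-qT) = 0.96078944
C = S_0 * exp(-qT) * N(d1) - K * exp(-rT) * N(d2)
N(d1) = 0.58105188; N(d2) = 0.26441245
C = 23.5600 * 0.96078944 * 0.58105188 - 27.0300 * 1.00000000 * 0.26441245 = 6.0057

Answer: Price = 6.0057


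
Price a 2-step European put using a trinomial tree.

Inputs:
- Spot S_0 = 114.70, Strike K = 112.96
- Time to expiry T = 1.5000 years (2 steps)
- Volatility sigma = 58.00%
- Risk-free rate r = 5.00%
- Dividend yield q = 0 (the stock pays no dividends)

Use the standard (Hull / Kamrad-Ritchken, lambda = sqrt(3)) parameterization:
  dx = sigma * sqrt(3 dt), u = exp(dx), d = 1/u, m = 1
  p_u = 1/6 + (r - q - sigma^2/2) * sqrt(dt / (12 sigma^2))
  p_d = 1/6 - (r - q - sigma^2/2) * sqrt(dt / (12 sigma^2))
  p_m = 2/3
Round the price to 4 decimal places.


Answer: Price = V(0,0) = 21.5503

Derivation:
dt = T/N = 0.750000; dx = sigma*sqrt(3*dt) = 0.870000
u = exp(dx) = 2.386911; d = 1/u = 0.418952
p_u = 0.115718, p_m = 0.666667, p_d = 0.217615
Discount per step: exp(-r*dt) = 0.963194
Stock lattice S(k, j) with j the centered position index:
  k=0: S(0,+0) = 114.7000
  k=1: S(1,-1) = 48.0537; S(1,+0) = 114.7000; S(1,+1) = 273.7787
  k=2: S(2,-2) = 20.1322; S(2,-1) = 48.0537; S(2,+0) = 114.7000; S(2,+1) = 273.7787; S(2,+2) = 653.4853
Terminal payoffs V(N, j) = max(K - S_T, 0):
  V(2,-2) = 92.827810; V(2,-1) = 64.906257; V(2,+0) = 0.000000; V(2,+1) = 0.000000; V(2,+2) = 0.000000
Backward induction: V(k, j) = exp(-r*dt) * [p_u * V(k+1, j+1) + p_m * V(k+1, j) + p_d * V(k+1, j-1)]
  V(1,-1) = exp(-r*dt) * [p_u*0.000000 + p_m*64.906257 + p_d*92.827810] = 61.135449
  V(1,+0) = exp(-r*dt) * [p_u*0.000000 + p_m*0.000000 + p_d*64.906257] = 13.604708
  V(1,+1) = exp(-r*dt) * [p_u*0.000000 + p_m*0.000000 + p_d*0.000000] = 0.000000
  V(0,+0) = exp(-r*dt) * [p_u*0.000000 + p_m*13.604708 + p_d*61.135449] = 21.550312


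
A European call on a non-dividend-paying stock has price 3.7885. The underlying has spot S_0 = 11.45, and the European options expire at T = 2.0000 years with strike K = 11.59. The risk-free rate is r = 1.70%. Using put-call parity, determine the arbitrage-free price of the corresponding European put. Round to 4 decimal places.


Put-call parity: C - P = S_0 * exp(-qT) - K * exp(-rT).
S_0 * exp(-qT) = 11.4500 * 1.00000000 = 11.45000000
K * exp(-rT) = 11.5900 * 0.96657150 = 11.20256374
P = C - S*exp(-qT) + K*exp(-rT)
P = 3.7885 - 11.45000000 + 11.20256374 = 3.5411

Answer: Put price = 3.5411


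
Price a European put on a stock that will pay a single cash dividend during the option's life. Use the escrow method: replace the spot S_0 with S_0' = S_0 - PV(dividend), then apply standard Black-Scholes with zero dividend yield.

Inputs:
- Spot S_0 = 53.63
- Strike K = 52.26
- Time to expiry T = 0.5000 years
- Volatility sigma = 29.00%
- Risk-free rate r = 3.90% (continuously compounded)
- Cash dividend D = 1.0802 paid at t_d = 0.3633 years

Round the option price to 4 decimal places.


PV(D) = D * exp(-r * t_d) = 1.0802 * 0.98593120 = 1.06500289
S_0' = S_0 - PV(D) = 53.6300 - 1.06500289 = 52.56499711
d1 = (ln(S_0'/K) + (r + sigma^2/2)*T) / (sigma*sqrt(T)) = 0.22600198
d2 = d1 - sigma*sqrt(T) = 0.02094101
exp(-rT) = 0.98068890
N(-d1) = 0.41059994; N(-d2) = 0.49164636
P = K * exp(-rT) * N(-d2) - S_0' * N(-d1) = 52.2600 * 0.98068890 * 0.49164636 - 52.56499711 * 0.41059994 = 3.6141

Answer: Price = 3.6141


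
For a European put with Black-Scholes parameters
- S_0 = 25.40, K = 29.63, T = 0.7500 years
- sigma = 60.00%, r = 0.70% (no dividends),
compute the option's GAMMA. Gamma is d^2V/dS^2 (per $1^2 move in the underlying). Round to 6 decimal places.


d1 = -0.0265353793; d2 = -0.5461506216
phi(d1) = 0.3988018522; exp(-qT) = 1.0000000000; exp(-rT) = 0.9947637572
Gamma = exp(-qT) * phi(d1) / (S * sigma * sqrt(T)) = 1.0000000000 * 0.3988018522 / (25.4000 * 0.6000 * 0.8660254038) = 0.030216

Answer: Gamma = 0.030216


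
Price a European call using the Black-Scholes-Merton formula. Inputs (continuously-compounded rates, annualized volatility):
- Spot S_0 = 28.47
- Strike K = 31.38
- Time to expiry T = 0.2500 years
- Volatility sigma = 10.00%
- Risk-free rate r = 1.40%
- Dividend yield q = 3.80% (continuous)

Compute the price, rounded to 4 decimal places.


d1 = (ln(S/K) + (r - q + 0.5*sigma^2) * T) / (sigma * sqrt(T)) = -2.04139692
d2 = d1 - sigma * sqrt(T) = -2.09139692
exp(-rT) = 0.99650612; exp(-qT) = 0.99054498
C = S_0 * exp(-qT) * N(d1) - K * exp(-rT) * N(d2)
N(d1) = 0.02060570; N(d2) = 0.01824625
C = 28.4700 * 0.99054498 * 0.02060570 - 31.3800 * 0.99650612 * 0.01824625 = 0.0105

Answer: Price = 0.0105


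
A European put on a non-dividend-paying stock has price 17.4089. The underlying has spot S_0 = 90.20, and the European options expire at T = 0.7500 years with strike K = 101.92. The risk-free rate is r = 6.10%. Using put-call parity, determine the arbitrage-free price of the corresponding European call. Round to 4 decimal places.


Answer: Call price = 10.2467

Derivation:
Put-call parity: C - P = S_0 * exp(-qT) - K * exp(-rT).
S_0 * exp(-qT) = 90.2000 * 1.00000000 = 90.20000000
K * exp(-rT) = 101.9200 * 0.95528075 = 97.36221430
C = P + S*exp(-qT) - K*exp(-rT)
C = 17.4089 + 90.20000000 - 97.36221430 = 10.2467


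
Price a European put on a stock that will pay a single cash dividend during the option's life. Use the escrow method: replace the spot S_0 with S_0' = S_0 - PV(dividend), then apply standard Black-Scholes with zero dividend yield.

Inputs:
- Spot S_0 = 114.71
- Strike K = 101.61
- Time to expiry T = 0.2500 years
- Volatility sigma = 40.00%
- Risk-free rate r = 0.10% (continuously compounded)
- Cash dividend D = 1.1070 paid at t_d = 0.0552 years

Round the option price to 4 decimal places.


Answer: Price = 3.8609

Derivation:
PV(D) = D * exp(-r * t_d) = 1.1070 * 0.99994480 = 1.10693890
S_0' = S_0 - PV(D) = 114.7100 - 1.10693890 = 113.60306110
d1 = (ln(S_0'/K) + (r + sigma^2/2)*T) / (sigma*sqrt(T)) = 0.65909248
d2 = d1 - sigma*sqrt(T) = 0.45909248
exp(-rT) = 0.99975003
N(-d1) = 0.25491819; N(-d2) = 0.32308388
P = K * exp(-rT) * N(-d2) - S_0' * N(-d1) = 101.6100 * 0.99975003 * 0.32308388 - 113.60306110 * 0.25491819 = 3.8609


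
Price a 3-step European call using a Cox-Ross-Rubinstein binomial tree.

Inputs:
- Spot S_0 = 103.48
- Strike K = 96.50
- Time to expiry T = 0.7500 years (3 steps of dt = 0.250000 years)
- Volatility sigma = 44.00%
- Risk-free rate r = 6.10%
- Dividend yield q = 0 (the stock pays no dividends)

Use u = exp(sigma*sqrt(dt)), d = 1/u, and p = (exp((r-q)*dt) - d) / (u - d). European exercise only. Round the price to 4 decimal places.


Answer: Price = V(0,0) = 22.0839

Derivation:
dt = T/N = 0.250000
u = exp(sigma*sqrt(dt)) = 1.246077; d = 1/u = 0.802519
p = (exp((r-q)*dt) - d) / (u - d) = 0.479865
Discount per step: exp(-r*dt) = 0.984866
Stock lattice S(k, i) with i counting down-moves:
  k=0: S(0,0) = 103.4800
  k=1: S(1,0) = 128.9440; S(1,1) = 83.0446
  k=2: S(2,0) = 160.6741; S(2,1) = 103.4800; S(2,2) = 66.6449
  k=3: S(3,0) = 200.2123; S(3,1) = 128.9440; S(3,2) = 83.0446; S(3,3) = 53.4838
Terminal payoffs V(N, i) = max(S_T - K, 0):
  V(3,0) = 103.712311; V(3,1) = 32.444020; V(3,2) = 0.000000; V(3,3) = 0.000000
Backward induction: V(k, i) = exp(-r*dt) * [p * V(k+1, i) + (1-p) * V(k+1, i+1)].
  V(2,0) = exp(-r*dt) * [p*103.712311 + (1-p)*32.444020] = 65.634604
  V(2,1) = exp(-r*dt) * [p*32.444020 + (1-p)*0.000000] = 15.333138
  V(2,2) = exp(-r*dt) * [p*0.000000 + (1-p)*0.000000] = 0.000000
  V(1,0) = exp(-r*dt) * [p*65.634604 + (1-p)*15.333138] = 38.873701
  V(1,1) = exp(-r*dt) * [p*15.333138 + (1-p)*0.000000] = 7.246486
  V(0,0) = exp(-r*dt) * [p*38.873701 + (1-p)*7.246486] = 22.083929


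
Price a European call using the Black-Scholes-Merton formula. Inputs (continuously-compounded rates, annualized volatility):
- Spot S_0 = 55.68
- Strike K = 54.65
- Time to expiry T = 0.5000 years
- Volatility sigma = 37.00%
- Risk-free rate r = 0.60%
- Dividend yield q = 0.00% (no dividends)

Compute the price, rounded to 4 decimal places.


Answer: Price = 6.3493

Derivation:
d1 = (ln(S/K) + (r - q + 0.5*sigma^2) * T) / (sigma * sqrt(T)) = 0.21364869
d2 = d1 - sigma * sqrt(T) = -0.04798082
exp(-rT) = 0.99700450; exp(-qT) = 1.00000000
C = S_0 * exp(-qT) * N(d1) - K * exp(-rT) * N(d2)
N(d1) = 0.58458949; N(d2) = 0.48086576
C = 55.6800 * 1.00000000 * 0.58458949 - 54.6500 * 0.99700450 * 0.48086576 = 6.3493


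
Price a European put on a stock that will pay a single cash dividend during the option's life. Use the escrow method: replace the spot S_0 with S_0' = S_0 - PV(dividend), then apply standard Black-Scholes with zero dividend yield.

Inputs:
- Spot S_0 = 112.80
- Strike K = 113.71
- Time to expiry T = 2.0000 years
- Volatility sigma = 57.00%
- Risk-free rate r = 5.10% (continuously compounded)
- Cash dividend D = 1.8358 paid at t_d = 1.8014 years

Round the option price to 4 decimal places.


PV(D) = D * exp(-r * t_d) = 1.8358 * 0.91222245 = 1.67465798
S_0' = S_0 - PV(D) = 112.8000 - 1.67465798 = 111.12534202
d1 = (ln(S_0'/K) + (r + sigma^2/2)*T) / (sigma*sqrt(T)) = 0.50106259
d2 = d1 - sigma*sqrt(T) = -0.30503914
exp(-rT) = 0.90302955
N(-d1) = 0.30816354; N(-d2) = 0.61983183
P = K * exp(-rT) * N(-d2) - S_0' * N(-d1) = 113.7100 * 0.90302955 * 0.61983183 - 111.12534202 * 0.30816354 = 29.4017

Answer: Price = 29.4017


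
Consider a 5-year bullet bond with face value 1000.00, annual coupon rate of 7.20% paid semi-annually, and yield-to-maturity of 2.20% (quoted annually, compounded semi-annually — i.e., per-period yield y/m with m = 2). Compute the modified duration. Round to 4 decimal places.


Coupon per period c = face * coupon_rate / m = 36.000000
Periods per year m = 2; per-period yield y/m = 0.011000
Number of cashflows N = 10
Cashflows (t years, CF_t, discount factor 1/(1+y/m)^(m*t), PV):
  t = 0.5000: CF_t = 36.000000, DF = 0.989120, PV = 35.608309
  t = 1.0000: CF_t = 36.000000, DF = 0.978358, PV = 35.220879
  t = 1.5000: CF_t = 36.000000, DF = 0.967713, PV = 34.837665
  t = 2.0000: CF_t = 36.000000, DF = 0.957184, PV = 34.458620
  t = 2.5000: CF_t = 36.000000, DF = 0.946769, PV = 34.083699
  t = 3.0000: CF_t = 36.000000, DF = 0.936468, PV = 33.712858
  t = 3.5000: CF_t = 36.000000, DF = 0.926279, PV = 33.346051
  t = 4.0000: CF_t = 36.000000, DF = 0.916201, PV = 32.983236
  t = 4.5000: CF_t = 36.000000, DF = 0.906232, PV = 32.624367
  t = 5.0000: CF_t = 1036.000000, DF = 0.896372, PV = 928.641739
Price P = sum_t PV_t = 1235.517422
First compute Macaulay numerator sum_t t * PV_t:
  t * PV_t at t = 0.5000: 17.804154
  t * PV_t at t = 1.0000: 35.220879
  t * PV_t at t = 1.5000: 52.256497
  t * PV_t at t = 2.0000: 68.917240
  t * PV_t at t = 2.5000: 85.209248
  t * PV_t at t = 3.0000: 101.138573
  t * PV_t at t = 3.5000: 116.711179
  t * PV_t at t = 4.0000: 131.932942
  t * PV_t at t = 4.5000: 146.809654
  t * PV_t at t = 5.0000: 4643.208693
Macaulay duration D = 5399.209058 / 1235.517422 = 4.369998
Modified duration = D / (1 + y/m) = 4.369998 / (1 + 0.011000) = 4.322451

Answer: Modified duration = 4.3225
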